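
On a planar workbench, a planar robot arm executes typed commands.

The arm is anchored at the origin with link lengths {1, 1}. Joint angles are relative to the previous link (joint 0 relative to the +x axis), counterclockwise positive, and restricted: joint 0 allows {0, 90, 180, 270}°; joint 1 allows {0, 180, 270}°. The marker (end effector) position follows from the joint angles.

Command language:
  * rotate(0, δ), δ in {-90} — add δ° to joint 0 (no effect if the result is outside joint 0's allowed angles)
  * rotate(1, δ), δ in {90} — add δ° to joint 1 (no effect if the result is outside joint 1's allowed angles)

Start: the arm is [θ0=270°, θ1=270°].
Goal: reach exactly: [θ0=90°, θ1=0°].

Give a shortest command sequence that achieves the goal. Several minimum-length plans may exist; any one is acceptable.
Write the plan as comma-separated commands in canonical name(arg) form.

from: [θ0=270°, θ1=270°]
step 1 (rotate(1, 90)): [θ0=270°, θ1=0°]
step 2 (rotate(0, -90)): [θ0=180°, θ1=0°]
step 3 (rotate(0, -90)): [θ0=90°, θ1=0°]
shorter routes all fall short; 3 is best.

rotate(1, 90), rotate(0, -90), rotate(0, -90)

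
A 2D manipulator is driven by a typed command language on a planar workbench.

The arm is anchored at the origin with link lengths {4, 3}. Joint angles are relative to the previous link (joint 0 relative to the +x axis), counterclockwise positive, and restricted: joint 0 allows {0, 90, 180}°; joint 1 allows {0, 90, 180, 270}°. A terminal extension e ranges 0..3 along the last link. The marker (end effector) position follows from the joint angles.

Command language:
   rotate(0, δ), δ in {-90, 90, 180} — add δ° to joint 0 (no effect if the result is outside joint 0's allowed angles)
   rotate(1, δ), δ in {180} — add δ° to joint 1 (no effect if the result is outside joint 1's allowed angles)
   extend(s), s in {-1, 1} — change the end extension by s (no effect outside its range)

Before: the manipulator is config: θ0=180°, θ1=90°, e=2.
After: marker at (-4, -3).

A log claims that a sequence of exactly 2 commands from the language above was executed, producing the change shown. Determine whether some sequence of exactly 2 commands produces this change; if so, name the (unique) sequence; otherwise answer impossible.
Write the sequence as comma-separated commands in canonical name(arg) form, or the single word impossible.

extend(-1), extend(-1)

t0: config: θ0=180°, θ1=90°, e=2
1. extend(-1) → config: θ0=180°, θ1=90°, e=1
2. extend(-1) → config: θ0=180°, θ1=90°, e=0
no other 2-command option fits: unique.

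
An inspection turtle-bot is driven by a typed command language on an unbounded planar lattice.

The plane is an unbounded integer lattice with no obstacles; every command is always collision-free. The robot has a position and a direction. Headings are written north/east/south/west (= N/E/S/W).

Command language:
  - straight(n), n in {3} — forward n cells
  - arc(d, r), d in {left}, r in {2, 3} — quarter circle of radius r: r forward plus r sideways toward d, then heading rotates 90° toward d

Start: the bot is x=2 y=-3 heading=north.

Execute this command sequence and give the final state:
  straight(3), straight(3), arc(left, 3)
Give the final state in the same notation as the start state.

t0: x=2 y=-3 heading=north
1. straight(3) → x=2 y=0 heading=north
2. straight(3) → x=2 y=3 heading=north
3. arc(left, 3) → x=-1 y=6 heading=west

x=-1 y=6 heading=west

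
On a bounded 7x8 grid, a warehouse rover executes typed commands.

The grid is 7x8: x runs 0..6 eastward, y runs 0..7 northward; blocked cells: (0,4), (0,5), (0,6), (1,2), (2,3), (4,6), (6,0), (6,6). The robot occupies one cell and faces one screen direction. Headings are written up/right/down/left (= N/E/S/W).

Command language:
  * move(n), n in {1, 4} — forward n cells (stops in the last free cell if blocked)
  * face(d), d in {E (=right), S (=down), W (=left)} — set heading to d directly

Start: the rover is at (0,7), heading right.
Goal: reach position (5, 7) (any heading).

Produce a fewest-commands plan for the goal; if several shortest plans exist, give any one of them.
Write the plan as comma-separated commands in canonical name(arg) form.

start: at (0,7), heading right
1. move(4) → at (4,7), heading right
2. move(1) → at (5,7), heading right
shorter routes all fall short; 2 is best.

move(4), move(1)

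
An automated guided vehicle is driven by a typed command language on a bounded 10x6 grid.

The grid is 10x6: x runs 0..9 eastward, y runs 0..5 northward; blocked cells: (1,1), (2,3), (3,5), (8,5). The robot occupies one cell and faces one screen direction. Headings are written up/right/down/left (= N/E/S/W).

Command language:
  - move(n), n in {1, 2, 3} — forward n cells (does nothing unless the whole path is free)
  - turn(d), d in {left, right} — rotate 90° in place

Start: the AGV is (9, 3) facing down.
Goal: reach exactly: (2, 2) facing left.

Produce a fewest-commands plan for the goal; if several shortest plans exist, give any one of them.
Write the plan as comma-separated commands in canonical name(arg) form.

initial: (9, 3) facing down
1. move(1) → (9, 2) facing down
2. turn(right) → (9, 2) facing left
3. move(3) → (6, 2) facing left
4. move(3) → (3, 2) facing left
5. move(1) → (2, 2) facing left
no 4-step plan works, so 5 is optimal.

move(1), turn(right), move(3), move(3), move(1)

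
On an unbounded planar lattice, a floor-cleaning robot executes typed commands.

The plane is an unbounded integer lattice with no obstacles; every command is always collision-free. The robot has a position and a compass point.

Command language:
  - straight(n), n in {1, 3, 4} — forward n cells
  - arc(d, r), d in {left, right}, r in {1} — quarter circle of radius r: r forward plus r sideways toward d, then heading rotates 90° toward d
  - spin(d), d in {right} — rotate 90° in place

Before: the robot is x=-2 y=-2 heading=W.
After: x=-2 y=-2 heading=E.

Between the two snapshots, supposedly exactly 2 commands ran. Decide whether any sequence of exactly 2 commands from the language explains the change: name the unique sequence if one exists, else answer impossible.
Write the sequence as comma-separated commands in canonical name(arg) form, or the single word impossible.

key: parked at (-2,-2) the whole time — nothing moves the robot
begin: x=-2 y=-2 heading=W
t=1 spin(right) ⇒ x=-2 y=-2 heading=N
t=2 spin(right) ⇒ x=-2 y=-2 heading=E
uniquely the one of 36 2-step routes that fits.

spin(right), spin(right)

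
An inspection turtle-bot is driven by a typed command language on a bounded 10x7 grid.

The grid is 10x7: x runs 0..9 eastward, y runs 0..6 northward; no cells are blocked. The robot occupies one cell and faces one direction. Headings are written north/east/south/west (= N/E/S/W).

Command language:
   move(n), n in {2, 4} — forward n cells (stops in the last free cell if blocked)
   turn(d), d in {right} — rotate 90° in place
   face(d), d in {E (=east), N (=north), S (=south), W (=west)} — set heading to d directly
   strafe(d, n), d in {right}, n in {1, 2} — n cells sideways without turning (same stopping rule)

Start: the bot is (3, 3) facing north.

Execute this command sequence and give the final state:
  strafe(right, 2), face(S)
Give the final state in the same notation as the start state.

begin: (3, 3) facing north
t=1 strafe(right, 2) ⇒ (5, 3) facing north
t=2 face(S) ⇒ (5, 3) facing south

(5, 3) facing south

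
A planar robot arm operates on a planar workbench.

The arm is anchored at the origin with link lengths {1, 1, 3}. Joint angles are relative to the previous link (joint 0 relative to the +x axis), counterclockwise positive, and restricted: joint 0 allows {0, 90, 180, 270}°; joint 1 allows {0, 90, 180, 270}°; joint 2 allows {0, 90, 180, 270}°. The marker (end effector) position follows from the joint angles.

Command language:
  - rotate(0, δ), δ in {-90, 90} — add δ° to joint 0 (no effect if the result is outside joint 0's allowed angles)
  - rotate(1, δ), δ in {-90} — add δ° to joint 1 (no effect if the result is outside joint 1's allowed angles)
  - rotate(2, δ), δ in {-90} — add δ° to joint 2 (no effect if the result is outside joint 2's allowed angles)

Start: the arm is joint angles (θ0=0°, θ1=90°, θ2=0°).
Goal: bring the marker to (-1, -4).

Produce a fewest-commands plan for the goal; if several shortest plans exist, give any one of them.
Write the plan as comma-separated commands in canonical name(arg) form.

rotate(0, 90), rotate(0, 90)

start: joint angles (θ0=0°, θ1=90°, θ2=0°)
[1] after rotate(0, 90): joint angles (θ0=90°, θ1=90°, θ2=0°)
[2] after rotate(0, 90): joint angles (θ0=180°, θ1=90°, θ2=0°)
nothing shorter than 2 reaches the goal.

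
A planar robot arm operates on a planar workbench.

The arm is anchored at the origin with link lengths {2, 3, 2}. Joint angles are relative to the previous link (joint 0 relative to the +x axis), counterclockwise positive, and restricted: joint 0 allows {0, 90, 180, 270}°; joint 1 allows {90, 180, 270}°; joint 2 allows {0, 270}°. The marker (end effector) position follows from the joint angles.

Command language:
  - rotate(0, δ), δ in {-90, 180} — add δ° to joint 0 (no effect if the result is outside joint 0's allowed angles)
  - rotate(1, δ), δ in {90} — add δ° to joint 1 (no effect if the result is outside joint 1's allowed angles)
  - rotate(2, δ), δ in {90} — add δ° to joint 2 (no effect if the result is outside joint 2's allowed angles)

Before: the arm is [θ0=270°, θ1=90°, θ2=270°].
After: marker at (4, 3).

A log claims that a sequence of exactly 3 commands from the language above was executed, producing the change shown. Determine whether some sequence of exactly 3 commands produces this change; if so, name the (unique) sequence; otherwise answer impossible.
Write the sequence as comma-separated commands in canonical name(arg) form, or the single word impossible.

rotate(0, -90), rotate(0, -90), rotate(0, -90)

from: [θ0=270°, θ1=90°, θ2=270°]
step 1 (rotate(0, -90)): [θ0=180°, θ1=90°, θ2=270°]
step 2 (rotate(0, -90)): [θ0=90°, θ1=90°, θ2=270°]
step 3 (rotate(0, -90)): [θ0=0°, θ1=90°, θ2=270°]
no rival 3-sequence matches.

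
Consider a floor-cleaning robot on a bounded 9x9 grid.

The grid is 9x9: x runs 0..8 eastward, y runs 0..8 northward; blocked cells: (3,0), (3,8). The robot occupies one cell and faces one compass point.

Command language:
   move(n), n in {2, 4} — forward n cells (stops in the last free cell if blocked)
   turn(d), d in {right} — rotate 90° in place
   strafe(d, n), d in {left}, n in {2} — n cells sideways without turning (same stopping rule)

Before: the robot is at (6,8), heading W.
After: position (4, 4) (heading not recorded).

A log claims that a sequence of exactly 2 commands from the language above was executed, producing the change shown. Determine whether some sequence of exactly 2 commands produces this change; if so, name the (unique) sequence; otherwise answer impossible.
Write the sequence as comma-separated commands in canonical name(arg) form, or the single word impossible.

checked all 2-command options: none fits.

impossible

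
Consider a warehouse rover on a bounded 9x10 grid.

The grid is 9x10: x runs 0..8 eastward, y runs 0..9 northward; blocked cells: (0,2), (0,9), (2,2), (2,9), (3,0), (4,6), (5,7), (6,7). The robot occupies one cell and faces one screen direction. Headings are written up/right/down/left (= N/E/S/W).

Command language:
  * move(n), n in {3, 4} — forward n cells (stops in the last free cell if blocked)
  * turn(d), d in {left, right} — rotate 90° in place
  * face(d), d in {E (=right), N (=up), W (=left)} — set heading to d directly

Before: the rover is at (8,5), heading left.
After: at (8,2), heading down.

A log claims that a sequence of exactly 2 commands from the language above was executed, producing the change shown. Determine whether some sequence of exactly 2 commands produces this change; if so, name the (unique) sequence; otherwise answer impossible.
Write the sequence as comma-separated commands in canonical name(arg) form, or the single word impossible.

turn(left), move(3)

key: order matters: swapping turn(left) and move(3) lands elsewhere
t0: at (8,5), heading left
t=1 turn(left) ⇒ at (8,5), heading down
t=2 move(3) ⇒ at (8,2), heading down
all 49 alternatives checked — unique.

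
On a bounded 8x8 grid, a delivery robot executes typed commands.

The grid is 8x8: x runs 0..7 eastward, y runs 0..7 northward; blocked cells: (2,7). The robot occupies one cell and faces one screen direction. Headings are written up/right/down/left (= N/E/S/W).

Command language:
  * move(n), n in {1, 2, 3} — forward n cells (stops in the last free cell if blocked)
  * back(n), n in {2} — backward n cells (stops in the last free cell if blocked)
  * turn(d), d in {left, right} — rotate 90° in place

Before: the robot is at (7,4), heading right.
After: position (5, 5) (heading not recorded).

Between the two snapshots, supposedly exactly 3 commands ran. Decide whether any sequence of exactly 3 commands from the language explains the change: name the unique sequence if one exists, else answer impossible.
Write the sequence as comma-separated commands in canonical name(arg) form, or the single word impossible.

key: order matters: swapping back(2) and move(1) lands elsewhere
begin: at (7,4), heading right
step 1 (back(2)): at (5,4), heading right
step 2 (turn(left)): at (5,4), heading up
step 3 (move(1)): at (5,5), heading up
no other 3-command option fits: unique.

back(2), turn(left), move(1)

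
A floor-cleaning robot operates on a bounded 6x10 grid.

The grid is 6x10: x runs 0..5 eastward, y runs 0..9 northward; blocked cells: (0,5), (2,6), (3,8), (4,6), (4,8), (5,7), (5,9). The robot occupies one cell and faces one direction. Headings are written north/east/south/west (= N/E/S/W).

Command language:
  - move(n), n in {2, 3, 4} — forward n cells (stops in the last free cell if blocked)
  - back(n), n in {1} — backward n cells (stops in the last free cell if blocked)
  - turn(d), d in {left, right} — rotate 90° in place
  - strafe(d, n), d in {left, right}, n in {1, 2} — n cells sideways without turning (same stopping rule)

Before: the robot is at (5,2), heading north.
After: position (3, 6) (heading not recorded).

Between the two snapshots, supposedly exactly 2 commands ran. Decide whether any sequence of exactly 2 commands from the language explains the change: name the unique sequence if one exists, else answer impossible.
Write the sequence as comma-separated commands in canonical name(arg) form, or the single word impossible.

strafe(left, 2), move(4)

key: order matters: swapping strafe(left, 2) and move(4) lands elsewhere
t0: at (5,2), heading north
step 1 (strafe(left, 2)): at (3,2), heading north
step 2 (move(4)): at (3,6), heading north
all 100 alternatives checked — unique.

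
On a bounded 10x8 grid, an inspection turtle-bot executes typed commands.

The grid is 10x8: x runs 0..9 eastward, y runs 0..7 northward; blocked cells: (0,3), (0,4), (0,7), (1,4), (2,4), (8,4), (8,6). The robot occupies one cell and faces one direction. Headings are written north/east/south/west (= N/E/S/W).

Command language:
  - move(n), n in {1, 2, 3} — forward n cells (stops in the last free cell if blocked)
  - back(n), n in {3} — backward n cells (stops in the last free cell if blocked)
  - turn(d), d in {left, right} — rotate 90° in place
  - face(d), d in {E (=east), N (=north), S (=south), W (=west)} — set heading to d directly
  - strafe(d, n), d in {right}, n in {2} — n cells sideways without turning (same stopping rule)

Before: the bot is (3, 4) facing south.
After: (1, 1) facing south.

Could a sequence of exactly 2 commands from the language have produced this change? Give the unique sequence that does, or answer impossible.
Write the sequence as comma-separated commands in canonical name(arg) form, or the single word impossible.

move(3), strafe(right, 2)

key: heading stays S — no command in the sequence turns
t0: (3, 4) facing south
step 1 (move(3)): (3, 1) facing south
step 2 (strafe(right, 2)): (1, 1) facing south
no rival 2-sequence matches.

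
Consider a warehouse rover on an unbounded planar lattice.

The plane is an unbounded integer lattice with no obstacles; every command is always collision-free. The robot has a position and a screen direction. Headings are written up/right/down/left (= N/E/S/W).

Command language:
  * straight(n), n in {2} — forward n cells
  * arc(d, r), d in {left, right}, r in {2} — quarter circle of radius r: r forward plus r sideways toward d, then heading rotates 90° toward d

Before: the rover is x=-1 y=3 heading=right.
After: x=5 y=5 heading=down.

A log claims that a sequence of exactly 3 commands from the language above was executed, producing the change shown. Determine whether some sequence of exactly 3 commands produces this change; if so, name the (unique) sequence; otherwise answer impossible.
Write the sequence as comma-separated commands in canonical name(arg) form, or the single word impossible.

arc(left, 2), arc(right, 2), arc(right, 2)

key: cell and facing (now S) both changed — the 3 commands mix motion and turning
t0: x=-1 y=3 heading=right
[1] after arc(left, 2): x=1 y=5 heading=up
[2] after arc(right, 2): x=3 y=7 heading=right
[3] after arc(right, 2): x=5 y=5 heading=down
no rival 3-sequence matches.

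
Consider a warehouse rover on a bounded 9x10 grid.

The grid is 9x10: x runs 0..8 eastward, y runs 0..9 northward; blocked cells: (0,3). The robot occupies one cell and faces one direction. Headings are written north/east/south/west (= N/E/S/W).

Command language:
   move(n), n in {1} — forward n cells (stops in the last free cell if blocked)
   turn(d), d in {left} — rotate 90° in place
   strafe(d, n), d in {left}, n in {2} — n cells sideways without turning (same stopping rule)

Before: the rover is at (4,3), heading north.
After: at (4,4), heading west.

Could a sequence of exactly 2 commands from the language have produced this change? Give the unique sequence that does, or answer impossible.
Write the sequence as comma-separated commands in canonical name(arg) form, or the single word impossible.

key: position moved to (4,4) AND the heading swung to W — translation plus rotation needed
start: at (4,3), heading north
1. move(1) → at (4,4), heading north
2. turn(left) → at (4,4), heading west
no rival 2-sequence matches.

move(1), turn(left)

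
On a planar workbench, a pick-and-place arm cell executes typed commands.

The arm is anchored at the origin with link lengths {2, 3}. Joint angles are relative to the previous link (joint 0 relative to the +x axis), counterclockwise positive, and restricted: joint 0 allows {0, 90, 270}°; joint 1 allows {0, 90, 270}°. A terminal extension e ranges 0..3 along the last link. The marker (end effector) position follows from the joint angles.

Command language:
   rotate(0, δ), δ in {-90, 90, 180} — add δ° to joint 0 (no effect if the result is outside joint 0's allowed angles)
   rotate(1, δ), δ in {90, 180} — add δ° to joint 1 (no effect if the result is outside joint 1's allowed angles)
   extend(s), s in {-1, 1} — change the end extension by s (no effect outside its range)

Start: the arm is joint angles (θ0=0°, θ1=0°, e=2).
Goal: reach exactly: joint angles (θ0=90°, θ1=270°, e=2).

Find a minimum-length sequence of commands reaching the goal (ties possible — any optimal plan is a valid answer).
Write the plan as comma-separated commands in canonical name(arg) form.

start: joint angles (θ0=0°, θ1=0°, e=2)
t=1 rotate(1, 90) ⇒ joint angles (θ0=0°, θ1=90°, e=2)
t=2 rotate(1, 180) ⇒ joint angles (θ0=0°, θ1=270°, e=2)
t=3 rotate(0, 90) ⇒ joint angles (θ0=90°, θ1=270°, e=2)
no 2-step plan works, so 3 is optimal.

rotate(1, 90), rotate(1, 180), rotate(0, 90)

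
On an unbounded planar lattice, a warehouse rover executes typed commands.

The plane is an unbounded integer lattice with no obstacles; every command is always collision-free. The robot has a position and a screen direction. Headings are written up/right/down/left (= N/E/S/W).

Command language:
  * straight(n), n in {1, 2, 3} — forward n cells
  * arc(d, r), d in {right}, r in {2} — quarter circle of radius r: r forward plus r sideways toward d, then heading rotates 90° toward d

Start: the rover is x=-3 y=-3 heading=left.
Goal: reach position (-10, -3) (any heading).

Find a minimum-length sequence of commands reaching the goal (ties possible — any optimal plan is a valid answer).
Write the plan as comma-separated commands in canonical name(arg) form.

straight(3), straight(3), straight(1)

begin: x=-3 y=-3 heading=left
[1] after straight(3): x=-6 y=-3 heading=left
[2] after straight(3): x=-9 y=-3 heading=left
[3] after straight(1): x=-10 y=-3 heading=left
shorter routes all fall short; 3 is best.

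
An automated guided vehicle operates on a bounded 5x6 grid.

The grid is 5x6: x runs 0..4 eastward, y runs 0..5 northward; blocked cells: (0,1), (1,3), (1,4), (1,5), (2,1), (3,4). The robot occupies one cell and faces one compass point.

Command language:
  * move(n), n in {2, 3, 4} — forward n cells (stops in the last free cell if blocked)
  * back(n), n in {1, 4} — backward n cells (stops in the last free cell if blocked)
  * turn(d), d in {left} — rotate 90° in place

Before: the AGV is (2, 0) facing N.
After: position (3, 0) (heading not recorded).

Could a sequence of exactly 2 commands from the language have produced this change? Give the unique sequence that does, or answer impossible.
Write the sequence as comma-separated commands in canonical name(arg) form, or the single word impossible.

key: running back(1) before turn(left) would end elsewhere — order is forced
initial: (2, 0) facing N
t=1 turn(left) ⇒ (2, 0) facing W
t=2 back(1) ⇒ (3, 0) facing W
uniquely the one of 36 2-step routes that fits.

turn(left), back(1)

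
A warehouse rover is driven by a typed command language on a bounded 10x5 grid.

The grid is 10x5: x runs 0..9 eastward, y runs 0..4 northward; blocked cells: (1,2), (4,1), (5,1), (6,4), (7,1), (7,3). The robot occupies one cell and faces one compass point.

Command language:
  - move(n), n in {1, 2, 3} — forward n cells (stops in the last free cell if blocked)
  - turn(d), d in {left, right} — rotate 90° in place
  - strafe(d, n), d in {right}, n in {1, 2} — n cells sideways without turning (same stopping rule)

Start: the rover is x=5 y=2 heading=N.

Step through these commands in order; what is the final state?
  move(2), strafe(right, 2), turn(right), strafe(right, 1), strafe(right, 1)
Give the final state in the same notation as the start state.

x=5 y=2 heading=E

from: x=5 y=2 heading=N
t=1 move(2) ⇒ x=5 y=4 heading=N
t=2 strafe(right, 2) ⇒ x=5 y=4 heading=N
t=3 turn(right) ⇒ x=5 y=4 heading=E
t=4 strafe(right, 1) ⇒ x=5 y=3 heading=E
t=5 strafe(right, 1) ⇒ x=5 y=2 heading=E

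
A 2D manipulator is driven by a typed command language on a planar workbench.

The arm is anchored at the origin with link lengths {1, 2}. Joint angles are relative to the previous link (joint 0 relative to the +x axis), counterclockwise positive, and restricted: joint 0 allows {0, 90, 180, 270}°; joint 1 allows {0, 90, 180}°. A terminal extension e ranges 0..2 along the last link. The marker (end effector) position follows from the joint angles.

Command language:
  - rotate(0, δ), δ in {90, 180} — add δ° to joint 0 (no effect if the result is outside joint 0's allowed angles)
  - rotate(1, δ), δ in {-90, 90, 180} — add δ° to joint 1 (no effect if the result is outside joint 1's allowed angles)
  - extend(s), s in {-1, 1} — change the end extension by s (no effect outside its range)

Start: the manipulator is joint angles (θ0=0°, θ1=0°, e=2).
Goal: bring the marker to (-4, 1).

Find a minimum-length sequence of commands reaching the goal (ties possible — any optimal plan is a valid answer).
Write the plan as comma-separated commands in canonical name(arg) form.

rotate(0, 90), rotate(1, 90)

initial: joint angles (θ0=0°, θ1=0°, e=2)
1. rotate(0, 90) → joint angles (θ0=90°, θ1=0°, e=2)
2. rotate(1, 90) → joint angles (θ0=90°, θ1=90°, e=2)
no 1-step plan works, so 2 is optimal.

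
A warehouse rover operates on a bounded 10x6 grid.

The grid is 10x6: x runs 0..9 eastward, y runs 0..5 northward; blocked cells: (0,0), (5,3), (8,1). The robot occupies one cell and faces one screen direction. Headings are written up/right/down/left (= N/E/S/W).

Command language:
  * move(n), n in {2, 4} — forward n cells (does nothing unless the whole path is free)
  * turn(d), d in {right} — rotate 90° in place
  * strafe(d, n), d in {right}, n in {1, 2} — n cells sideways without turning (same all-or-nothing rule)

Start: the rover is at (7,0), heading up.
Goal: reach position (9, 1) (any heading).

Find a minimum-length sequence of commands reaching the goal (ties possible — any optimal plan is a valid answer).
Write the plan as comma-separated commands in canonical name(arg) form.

initial: at (7,0), heading up
step 1 (move(2)): at (7,2), heading up
step 2 (turn(right)): at (7,2), heading right
step 3 (move(2)): at (9,2), heading right
step 4 (strafe(right, 1)): at (9,1), heading right
shorter routes all fall short; 4 is best.

move(2), turn(right), move(2), strafe(right, 1)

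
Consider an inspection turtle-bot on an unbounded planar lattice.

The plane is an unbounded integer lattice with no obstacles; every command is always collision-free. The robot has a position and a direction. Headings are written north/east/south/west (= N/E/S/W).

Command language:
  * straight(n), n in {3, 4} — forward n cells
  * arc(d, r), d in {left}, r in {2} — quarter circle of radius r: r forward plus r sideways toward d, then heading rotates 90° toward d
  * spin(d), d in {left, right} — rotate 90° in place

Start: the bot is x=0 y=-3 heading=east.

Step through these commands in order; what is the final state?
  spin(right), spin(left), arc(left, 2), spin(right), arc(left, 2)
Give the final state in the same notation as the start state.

t0: x=0 y=-3 heading=east
[1] after spin(right): x=0 y=-3 heading=south
[2] after spin(left): x=0 y=-3 heading=east
[3] after arc(left, 2): x=2 y=-1 heading=north
[4] after spin(right): x=2 y=-1 heading=east
[5] after arc(left, 2): x=4 y=1 heading=north

x=4 y=1 heading=north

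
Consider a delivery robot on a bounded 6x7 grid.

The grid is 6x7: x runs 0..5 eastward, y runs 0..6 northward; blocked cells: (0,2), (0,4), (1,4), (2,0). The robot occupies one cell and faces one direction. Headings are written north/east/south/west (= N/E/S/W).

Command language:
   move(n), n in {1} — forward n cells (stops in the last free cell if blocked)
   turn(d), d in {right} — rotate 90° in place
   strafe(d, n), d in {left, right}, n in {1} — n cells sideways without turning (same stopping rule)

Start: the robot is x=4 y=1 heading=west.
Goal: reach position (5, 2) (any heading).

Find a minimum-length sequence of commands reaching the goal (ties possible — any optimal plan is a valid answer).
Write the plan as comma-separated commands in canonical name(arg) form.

start: x=4 y=1 heading=west
step 1 (turn(right)): x=4 y=1 heading=north
step 2 (move(1)): x=4 y=2 heading=north
step 3 (strafe(right, 1)): x=5 y=2 heading=north
minimal: 3 command(s), checked below 3.

turn(right), move(1), strafe(right, 1)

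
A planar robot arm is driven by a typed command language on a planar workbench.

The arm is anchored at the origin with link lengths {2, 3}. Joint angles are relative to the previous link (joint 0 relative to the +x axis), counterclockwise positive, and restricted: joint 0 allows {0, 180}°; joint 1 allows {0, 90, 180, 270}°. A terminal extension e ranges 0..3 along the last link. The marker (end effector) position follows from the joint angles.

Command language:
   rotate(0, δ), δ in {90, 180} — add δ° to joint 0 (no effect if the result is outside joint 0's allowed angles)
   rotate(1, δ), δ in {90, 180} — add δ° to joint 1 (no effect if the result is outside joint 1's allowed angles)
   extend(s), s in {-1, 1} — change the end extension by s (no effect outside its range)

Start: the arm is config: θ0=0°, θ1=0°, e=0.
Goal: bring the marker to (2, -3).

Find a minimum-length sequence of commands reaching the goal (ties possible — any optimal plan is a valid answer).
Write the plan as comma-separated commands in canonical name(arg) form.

rotate(1, 90), rotate(1, 180)

from: config: θ0=0°, θ1=0°, e=0
[1] after rotate(1, 90): config: θ0=0°, θ1=90°, e=0
[2] after rotate(1, 180): config: θ0=0°, θ1=270°, e=0
no 1-step plan works, so 2 is optimal.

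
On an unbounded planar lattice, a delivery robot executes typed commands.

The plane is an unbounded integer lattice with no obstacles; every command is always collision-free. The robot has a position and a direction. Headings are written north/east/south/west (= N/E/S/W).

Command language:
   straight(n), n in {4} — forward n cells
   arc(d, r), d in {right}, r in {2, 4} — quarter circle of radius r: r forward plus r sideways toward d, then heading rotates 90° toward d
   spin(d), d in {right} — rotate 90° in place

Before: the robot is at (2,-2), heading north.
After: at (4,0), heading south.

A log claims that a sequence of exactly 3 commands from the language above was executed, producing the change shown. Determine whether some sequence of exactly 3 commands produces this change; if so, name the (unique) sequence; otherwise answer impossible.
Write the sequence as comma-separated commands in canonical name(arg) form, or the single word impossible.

key: position moved to (4,0) AND the heading swung to S — translation plus rotation needed
start: at (2,-2), heading north
[1] after straight(4): at (2,2), heading north
[2] after spin(right): at (2,2), heading east
[3] after arc(right, 2): at (4,0), heading south
all 64 alternatives checked — unique.

straight(4), spin(right), arc(right, 2)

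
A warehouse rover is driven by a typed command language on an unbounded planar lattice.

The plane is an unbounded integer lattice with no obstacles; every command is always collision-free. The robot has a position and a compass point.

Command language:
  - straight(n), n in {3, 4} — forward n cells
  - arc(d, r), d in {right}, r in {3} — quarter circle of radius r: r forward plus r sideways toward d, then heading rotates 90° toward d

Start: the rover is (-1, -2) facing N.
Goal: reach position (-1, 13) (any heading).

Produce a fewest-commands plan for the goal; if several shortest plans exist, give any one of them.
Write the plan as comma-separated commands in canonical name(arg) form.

straight(4), straight(4), straight(4), straight(3)

t0: (-1, -2) facing N
1. straight(4) → (-1, 2) facing N
2. straight(4) → (-1, 6) facing N
3. straight(4) → (-1, 10) facing N
4. straight(3) → (-1, 13) facing N
nothing shorter than 4 reaches the goal.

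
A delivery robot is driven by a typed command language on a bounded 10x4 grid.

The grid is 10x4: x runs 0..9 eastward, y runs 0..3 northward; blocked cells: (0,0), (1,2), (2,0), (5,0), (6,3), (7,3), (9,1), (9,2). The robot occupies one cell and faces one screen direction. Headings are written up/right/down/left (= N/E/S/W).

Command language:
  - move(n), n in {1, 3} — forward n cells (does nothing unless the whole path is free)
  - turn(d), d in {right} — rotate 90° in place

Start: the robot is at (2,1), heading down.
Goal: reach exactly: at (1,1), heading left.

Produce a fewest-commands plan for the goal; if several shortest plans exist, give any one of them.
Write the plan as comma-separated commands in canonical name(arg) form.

turn(right), move(1)

begin: at (2,1), heading down
1. turn(right) → at (2,1), heading left
2. move(1) → at (1,1), heading left
shorter routes all fall short; 2 is best.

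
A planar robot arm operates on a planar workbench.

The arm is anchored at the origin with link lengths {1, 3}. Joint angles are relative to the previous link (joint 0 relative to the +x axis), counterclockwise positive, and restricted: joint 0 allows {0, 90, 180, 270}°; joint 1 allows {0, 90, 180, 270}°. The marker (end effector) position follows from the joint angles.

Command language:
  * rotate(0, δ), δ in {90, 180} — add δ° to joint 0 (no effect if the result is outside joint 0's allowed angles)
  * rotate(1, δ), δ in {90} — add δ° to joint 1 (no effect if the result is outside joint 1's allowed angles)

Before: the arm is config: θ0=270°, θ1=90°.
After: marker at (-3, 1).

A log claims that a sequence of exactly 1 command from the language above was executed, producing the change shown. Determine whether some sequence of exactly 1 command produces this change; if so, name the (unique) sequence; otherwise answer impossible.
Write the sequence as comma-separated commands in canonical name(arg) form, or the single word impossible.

from: config: θ0=270°, θ1=90°
step 1 (rotate(0, 180)): config: θ0=90°, θ1=90°
uniquely the one of 3 1-step routes that fits.

rotate(0, 180)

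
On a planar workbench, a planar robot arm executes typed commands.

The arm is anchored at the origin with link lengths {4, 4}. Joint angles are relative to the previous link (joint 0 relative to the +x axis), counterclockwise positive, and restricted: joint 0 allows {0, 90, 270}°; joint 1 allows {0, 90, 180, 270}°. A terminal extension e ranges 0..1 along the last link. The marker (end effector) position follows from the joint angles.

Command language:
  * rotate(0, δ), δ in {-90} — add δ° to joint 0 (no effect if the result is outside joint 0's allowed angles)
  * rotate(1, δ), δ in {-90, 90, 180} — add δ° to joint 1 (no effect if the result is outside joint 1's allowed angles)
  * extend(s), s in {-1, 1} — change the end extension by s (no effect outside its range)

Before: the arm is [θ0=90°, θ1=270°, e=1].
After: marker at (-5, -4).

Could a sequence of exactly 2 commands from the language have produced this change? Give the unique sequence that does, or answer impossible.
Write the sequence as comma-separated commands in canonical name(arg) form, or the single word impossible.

rotate(0, -90), rotate(0, -90)

t0: [θ0=90°, θ1=270°, e=1]
step 1 (rotate(0, -90)): [θ0=0°, θ1=270°, e=1]
step 2 (rotate(0, -90)): [θ0=270°, θ1=270°, e=1]
uniquely the one of 36 2-step routes that fits.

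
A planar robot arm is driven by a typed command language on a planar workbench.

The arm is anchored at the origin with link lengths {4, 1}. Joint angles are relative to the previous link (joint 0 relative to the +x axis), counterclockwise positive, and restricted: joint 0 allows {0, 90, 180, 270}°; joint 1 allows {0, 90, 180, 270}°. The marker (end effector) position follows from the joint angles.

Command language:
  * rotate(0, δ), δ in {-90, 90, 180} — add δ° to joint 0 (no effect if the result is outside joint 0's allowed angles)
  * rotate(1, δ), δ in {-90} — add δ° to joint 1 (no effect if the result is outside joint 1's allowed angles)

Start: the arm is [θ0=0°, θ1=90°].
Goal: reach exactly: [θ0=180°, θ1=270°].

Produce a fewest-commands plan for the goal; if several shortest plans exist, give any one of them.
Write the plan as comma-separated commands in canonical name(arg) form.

rotate(0, 180), rotate(1, -90), rotate(1, -90)

initial: [θ0=0°, θ1=90°]
step 1 (rotate(0, 180)): [θ0=180°, θ1=90°]
step 2 (rotate(1, -90)): [θ0=180°, θ1=0°]
step 3 (rotate(1, -90)): [θ0=180°, θ1=270°]
minimal: 3 command(s), checked below 3.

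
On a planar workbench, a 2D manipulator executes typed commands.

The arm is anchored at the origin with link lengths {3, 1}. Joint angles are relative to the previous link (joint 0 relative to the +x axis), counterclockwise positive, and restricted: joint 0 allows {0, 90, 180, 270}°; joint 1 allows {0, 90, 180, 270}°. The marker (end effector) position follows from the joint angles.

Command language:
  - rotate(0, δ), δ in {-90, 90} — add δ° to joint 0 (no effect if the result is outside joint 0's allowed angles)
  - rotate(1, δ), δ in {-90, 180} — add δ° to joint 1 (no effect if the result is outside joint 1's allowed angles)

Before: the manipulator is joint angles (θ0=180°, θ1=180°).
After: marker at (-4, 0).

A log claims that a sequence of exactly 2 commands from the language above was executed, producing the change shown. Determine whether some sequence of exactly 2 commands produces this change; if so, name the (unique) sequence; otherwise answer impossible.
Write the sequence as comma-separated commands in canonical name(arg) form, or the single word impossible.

from: joint angles (θ0=180°, θ1=180°)
t=1 rotate(1, -90) ⇒ joint angles (θ0=180°, θ1=90°)
t=2 rotate(1, -90) ⇒ joint angles (θ0=180°, θ1=0°)
uniquely the one of 16 2-step routes that fits.

rotate(1, -90), rotate(1, -90)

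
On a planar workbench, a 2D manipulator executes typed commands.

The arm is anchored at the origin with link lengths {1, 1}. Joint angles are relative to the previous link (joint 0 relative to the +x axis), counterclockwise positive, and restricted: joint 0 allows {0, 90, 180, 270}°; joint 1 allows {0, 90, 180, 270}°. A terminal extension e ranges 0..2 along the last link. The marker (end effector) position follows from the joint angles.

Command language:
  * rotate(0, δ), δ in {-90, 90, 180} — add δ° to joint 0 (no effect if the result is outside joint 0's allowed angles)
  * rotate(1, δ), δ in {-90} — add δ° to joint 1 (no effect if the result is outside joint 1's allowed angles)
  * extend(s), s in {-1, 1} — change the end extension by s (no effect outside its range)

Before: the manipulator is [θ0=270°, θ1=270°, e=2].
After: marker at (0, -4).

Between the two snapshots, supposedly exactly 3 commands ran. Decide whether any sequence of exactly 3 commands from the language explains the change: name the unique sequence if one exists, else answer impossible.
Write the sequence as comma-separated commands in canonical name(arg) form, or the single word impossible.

rotate(1, -90), rotate(1, -90), rotate(1, -90)

from: [θ0=270°, θ1=270°, e=2]
t=1 rotate(1, -90) ⇒ [θ0=270°, θ1=180°, e=2]
t=2 rotate(1, -90) ⇒ [θ0=270°, θ1=90°, e=2]
t=3 rotate(1, -90) ⇒ [θ0=270°, θ1=0°, e=2]
uniquely the one of 216 3-step routes that fits.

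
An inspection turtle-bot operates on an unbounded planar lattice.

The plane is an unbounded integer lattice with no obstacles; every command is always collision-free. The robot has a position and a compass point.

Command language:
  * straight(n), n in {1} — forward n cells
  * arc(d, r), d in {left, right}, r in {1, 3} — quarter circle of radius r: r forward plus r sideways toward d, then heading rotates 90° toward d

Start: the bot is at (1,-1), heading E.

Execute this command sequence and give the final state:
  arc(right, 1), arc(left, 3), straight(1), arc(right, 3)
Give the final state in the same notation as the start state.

at (9,-8), heading S

initial: at (1,-1), heading E
1. arc(right, 1) → at (2,-2), heading S
2. arc(left, 3) → at (5,-5), heading E
3. straight(1) → at (6,-5), heading E
4. arc(right, 3) → at (9,-8), heading S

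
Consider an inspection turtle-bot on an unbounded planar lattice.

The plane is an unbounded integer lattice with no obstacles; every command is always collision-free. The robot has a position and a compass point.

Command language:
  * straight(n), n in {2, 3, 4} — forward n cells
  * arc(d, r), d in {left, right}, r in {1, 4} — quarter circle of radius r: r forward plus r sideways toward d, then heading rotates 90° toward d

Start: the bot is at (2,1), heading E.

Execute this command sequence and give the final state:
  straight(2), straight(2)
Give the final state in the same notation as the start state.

at (6,1), heading E

begin: at (2,1), heading E
t=1 straight(2) ⇒ at (4,1), heading E
t=2 straight(2) ⇒ at (6,1), heading E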